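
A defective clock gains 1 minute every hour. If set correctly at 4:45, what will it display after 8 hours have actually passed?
For every 60 true minutes, the faulty clock advances 60 + 1 = 61 minutes.
True elapsed: 8 hours = 480 minutes.
Faulty clock advances: 480 x 61/60 = 488 minutes (drift: 8 minutes ahead).
Shown time: 4:45 + 488 minutes = 12:53.

Final answer: 12:53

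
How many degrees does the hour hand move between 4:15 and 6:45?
The hour hand moves 0.5 degrees per minute.
Time elapsed: 6:45 - 4:15 = 150 minutes
Angular displacement: 150 x 0.5 = 75 degrees

Final answer: 75 degrees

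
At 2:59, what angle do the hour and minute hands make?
Hour hand position: 2 x 30 + 59 x 0.5 = 89.5 degrees
Minute hand position: 59 x 6 = 354 degrees
Difference: |89.5 - 354| = 264.5 degrees
Since 264.5 > 180, the smaller angle is 360 - 264.5 = 95.5 degrees

Final answer: 95.5 degrees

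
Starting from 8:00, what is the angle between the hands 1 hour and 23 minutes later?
First find the time 1 hour and 23 minutes after 8:00.
Total minutes: 8 x 60 + 0 + 1 x 60 + 23 = 563.
563 mod 720 = 563 minutes = 9:23.
Now compute the angle at 9:23:
Hour hand: 9 x 30 + 23 x 0.5 = 281.5 degrees
Minute hand: 23 x 6 = 138 degrees
Difference: |281.5 - 138| = 143.5 degrees
The angle is 143.5 degrees

Final answer: 143.5 degrees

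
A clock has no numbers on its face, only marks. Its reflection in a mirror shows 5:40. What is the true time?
Reflection across the vertical (12-6) axis maps a hand at angle A degrees to (360 - A) degrees, which sends a reading of T minutes past 12:00 to (720 - T) minutes past 12:00.
Mirror reads 5:40 = 340 minutes past 12:00.
Actual time: (720 - 340) mod 720 = 380 minutes = 6:20.

Final answer: 6:20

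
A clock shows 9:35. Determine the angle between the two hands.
Hour hand position: 9 x 30 + 35 x 0.5 = 287.5 degrees
Minute hand position: 35 x 6 = 210 degrees
Difference: |287.5 - 210| = 77.5 degrees
The angle between the hands is 77.5 degrees

Final answer: 77.5 degrees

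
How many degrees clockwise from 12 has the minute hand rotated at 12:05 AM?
The minute hand moves 6 degrees per minute.
At 12:05: 5 x 6 = 30 degrees

Final answer: 30 degrees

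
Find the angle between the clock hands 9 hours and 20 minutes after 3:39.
First find the time 9 hours and 20 minutes after 3:39.
Total minutes: 3 x 60 + 39 + 9 x 60 + 20 = 779.
779 mod 720 = 59 minutes = 12:59.
Now compute the angle at 12:59:
Hour hand: 0 x 30 + 59 x 0.5 = 29.5 degrees
Minute hand: 59 x 6 = 354 degrees
Difference: |29.5 - 354| = 324.5 degrees
Smaller angle: 360 - 324.5 = 35.5 degrees

Final answer: 35.5 degrees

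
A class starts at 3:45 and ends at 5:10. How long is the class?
From 3:45 to 5:10:
(5 x 60 + 10) - (3 x 60 + 45) = 310 - 225 = 85 minutes
= 1 hour and 25 minutes

Final answer: 1 hour and 25 minutes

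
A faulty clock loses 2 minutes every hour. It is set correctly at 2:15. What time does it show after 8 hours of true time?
For every 60 true minutes, the faulty clock advances 60 - 2 = 58 minutes.
True elapsed: 8 hours = 480 minutes.
Faulty clock advances: 480 x 58/60 = 464 minutes (drift: 16 minutes behind).
Shown time: 2:15 + 464 minutes = 9:59.

Final answer: 9:59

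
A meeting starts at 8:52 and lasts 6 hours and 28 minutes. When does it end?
Starting time: 8:52
Adding 28 minutes to 52 minutes: 52 + 28 = 80 minutes = 1 hour and 20 minutes
Adding 6 hours: 8 + 6 + 1 (carry) = 15 - 12 = 3
Final time: 3:20

Final answer: 3:20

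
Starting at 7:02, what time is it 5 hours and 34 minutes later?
Starting time: 7:02
Adding 34 minutes to 2 minutes: 2 + 34 = 36 minutes
Adding 5 hours: 7 + 5 = 12
Final time: 12:36

Final answer: 12:36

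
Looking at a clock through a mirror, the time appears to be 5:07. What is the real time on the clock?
Reflection across the vertical (12-6) axis maps a hand at angle A degrees to (360 - A) degrees, which sends a reading of T minutes past 12:00 to (720 - T) minutes past 12:00.
Mirror reads 5:07 = 307 minutes past 12:00.
Actual time: (720 - 307) mod 720 = 413 minutes = 6:53.

Final answer: 6:53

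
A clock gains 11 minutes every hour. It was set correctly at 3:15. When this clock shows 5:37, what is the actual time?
For every 60 true minutes, the faulty clock advances 71 minutes, so 1 faulty-clock minute corresponds to 60/71 true minutes.
From 3:15 to 5:37 on the faulty dial is 142 minutes.
True elapsed: 142 x 60/71 = 120 minutes = 2 hours.
True time: 3:15 + 2 hours = 5:15.

Final answer: 5:15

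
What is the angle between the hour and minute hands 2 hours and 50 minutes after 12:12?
First find the time 2 hours and 50 minutes after 12:12.
Total minutes: 12 x 60 + 12 + 2 x 60 + 50 = 902.
902 mod 720 = 182 minutes = 3:02.
Now compute the angle at 3:02:
Hour hand: 3 x 30 + 2 x 0.5 = 91 degrees
Minute hand: 2 x 6 = 12 degrees
Difference: |91 - 12| = 79 degrees
The angle is 79 degrees

Final answer: 79 degrees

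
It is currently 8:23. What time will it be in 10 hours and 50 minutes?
Starting time: 8:23
Adding 50 minutes to 23 minutes: 23 + 50 = 73 minutes = 1 hour and 13 minutes
Adding 10 hours: 8 + 10 + 1 (carry) = 19 - 12 = 7
Final time: 7:13

Final answer: 7:13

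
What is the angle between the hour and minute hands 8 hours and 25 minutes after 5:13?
First find the time 8 hours and 25 minutes after 5:13.
Total minutes: 5 x 60 + 13 + 8 x 60 + 25 = 818.
818 mod 720 = 98 minutes = 1:38.
Now compute the angle at 1:38:
Hour hand: 1 x 30 + 38 x 0.5 = 49 degrees
Minute hand: 38 x 6 = 228 degrees
Difference: |49 - 228| = 179 degrees
The angle is 179 degrees

Final answer: 179 degrees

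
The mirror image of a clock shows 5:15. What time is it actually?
Reflection across the vertical (12-6) axis maps a hand at angle A degrees to (360 - A) degrees, which sends a reading of T minutes past 12:00 to (720 - T) minutes past 12:00.
Mirror reads 5:15 = 315 minutes past 12:00.
Actual time: (720 - 315) mod 720 = 405 minutes = 6:45.

Final answer: 6:45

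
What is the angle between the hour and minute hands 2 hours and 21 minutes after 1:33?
First find the time 2 hours and 21 minutes after 1:33.
Total minutes: 1 x 60 + 33 + 2 x 60 + 21 = 234.
234 mod 720 = 234 minutes = 3:54.
Now compute the angle at 3:54:
Hour hand: 3 x 30 + 54 x 0.5 = 117 degrees
Minute hand: 54 x 6 = 324 degrees
Difference: |117 - 324| = 207 degrees
Smaller angle: 360 - 207 = 153 degrees

Final answer: 153 degrees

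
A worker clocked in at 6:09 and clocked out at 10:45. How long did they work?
From 6:09 to 10:45:
(10 x 60 + 45) - (6 x 60 + 9) = 645 - 369 = 276 minutes
= 4 hours and 36 minutes

Final answer: 4 hours and 36 minutes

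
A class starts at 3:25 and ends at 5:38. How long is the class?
From 3:25 to 5:38:
(5 x 60 + 38) - (3 x 60 + 25) = 338 - 205 = 133 minutes
= 2 hours and 13 minutes

Final answer: 2 hours and 13 minutes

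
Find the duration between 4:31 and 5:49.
From 4:31 to 5:49:
(5 x 60 + 49) - (4 x 60 + 31) = 349 - 271 = 78 minutes
= 1 hour and 18 minutes

Final answer: 1 hour and 18 minutes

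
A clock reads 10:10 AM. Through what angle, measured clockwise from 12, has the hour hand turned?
The hour hand moves 30 degrees per hour and 0.5 degrees per minute.
At 10:10: (10) x 30 + 10 x 0.5 = 300 + 5 = 305 degrees

Final answer: 305 degrees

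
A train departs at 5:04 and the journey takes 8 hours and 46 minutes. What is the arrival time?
Starting time: 5:04
Adding 46 minutes to 4 minutes: 4 + 46 = 50 minutes
Adding 8 hours: 5 + 8 = 13 - 12 = 1
Final time: 1:50

Final answer: 1:50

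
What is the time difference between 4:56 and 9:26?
From 4:56 to 9:26:
(9 x 60 + 26) - (4 x 60 + 56) = 566 - 296 = 270 minutes
= 4 hours and 30 minutes

Final answer: 4 hours and 30 minutes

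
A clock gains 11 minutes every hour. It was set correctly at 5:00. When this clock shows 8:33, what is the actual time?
For every 60 true minutes, the faulty clock advances 71 minutes, so 1 faulty-clock minute corresponds to 60/71 true minutes.
From 5:00 to 8:33 on the faulty dial is 213 minutes.
True elapsed: 213 x 60/71 = 180 minutes = 3 hours.
True time: 5:00 + 3 hours = 8:00.

Final answer: 8:00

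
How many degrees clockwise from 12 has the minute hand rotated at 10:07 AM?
The minute hand moves 6 degrees per minute.
At 10:07: 7 x 6 = 42 degrees

Final answer: 42 degrees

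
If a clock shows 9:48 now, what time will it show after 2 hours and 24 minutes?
Starting time: 9:48
Adding 24 minutes to 48 minutes: 48 + 24 = 72 minutes = 1 hour and 12 minutes
Adding 2 hours: 9 + 2 + 1 (carry) = 12
Final time: 12:12

Final answer: 12:12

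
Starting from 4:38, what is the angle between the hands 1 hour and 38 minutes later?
First find the time 1 hour and 38 minutes after 4:38.
Total minutes: 4 x 60 + 38 + 1 x 60 + 38 = 376.
376 mod 720 = 376 minutes = 6:16.
Now compute the angle at 6:16:
Hour hand: 6 x 30 + 16 x 0.5 = 188 degrees
Minute hand: 16 x 6 = 96 degrees
Difference: |188 - 96| = 92 degrees
The angle is 92 degrees

Final answer: 92 degrees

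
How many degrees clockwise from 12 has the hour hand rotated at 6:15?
The hour hand moves 30 degrees per hour and 0.5 degrees per minute.
At 6:15: (6) x 30 + 15 x 0.5 = 180 + 7.5 = 187.5 degrees

Final answer: 187.5 degrees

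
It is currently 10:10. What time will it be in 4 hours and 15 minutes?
Starting time: 10:10
Adding 15 minutes to 10 minutes: 10 + 15 = 25 minutes
Adding 4 hours: 10 + 4 = 14 - 12 = 2
Final time: 2:25

Final answer: 2:25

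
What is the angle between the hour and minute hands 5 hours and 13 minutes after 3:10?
First find the time 5 hours and 13 minutes after 3:10.
Total minutes: 3 x 60 + 10 + 5 x 60 + 13 = 503.
503 mod 720 = 503 minutes = 8:23.
Now compute the angle at 8:23:
Hour hand: 8 x 30 + 23 x 0.5 = 251.5 degrees
Minute hand: 23 x 6 = 138 degrees
Difference: |251.5 - 138| = 113.5 degrees
The angle is 113.5 degrees

Final answer: 113.5 degrees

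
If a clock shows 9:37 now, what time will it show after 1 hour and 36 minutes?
Starting time: 9:37
Adding 36 minutes to 37 minutes: 37 + 36 = 73 minutes = 1 hour and 13 minutes
Adding 1 hour: 9 + 1 + 1 (carry) = 11
Final time: 11:13

Final answer: 11:13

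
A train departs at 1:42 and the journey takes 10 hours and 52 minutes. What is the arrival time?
Starting time: 1:42
Adding 52 minutes to 42 minutes: 42 + 52 = 94 minutes = 1 hour and 34 minutes
Adding 10 hours: 1 + 10 + 1 (carry) = 12
Final time: 12:34

Final answer: 12:34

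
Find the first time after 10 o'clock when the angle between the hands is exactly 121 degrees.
At t minutes past 10:00, the hour hand is at 30 x 10 + 0.5t degrees and the minute hand is at 6t degrees.
The smaller angle between them is 121 degrees when |30H - 5.5t| = 121 or |30H - 5.5t| = 239.
With H = 10, solve 30 x 10 - 5.5t = +/- target for each target:
  t = (30 x 10 - 121) / 5.5 = 32.55
  t = (30 x 10 + 121) / 5.5 = 76.55 (outside (0, 60))
  t = (30 x 10 - 239) / 5.5 = 11.09
  t = (30 x 10 + 239) / 5.5 = 98 (outside (0, 60))
Valid solutions in (0, 60): {11.09, 32.55} minutes.
The first occurrence is t = 11.09 minutes.
The hands form a 121-degree angle at 11.09 minutes past 10:00.

Final answer: 11.09 minutes past 10:00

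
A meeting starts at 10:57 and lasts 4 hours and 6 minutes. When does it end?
Starting time: 10:57
Adding 6 minutes to 57 minutes: 57 + 6 = 63 minutes = 1 hour and 3 minutes
Adding 4 hours: 10 + 4 + 1 (carry) = 15 - 12 = 3
Final time: 3:03

Final answer: 3:03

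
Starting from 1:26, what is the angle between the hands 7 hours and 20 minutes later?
First find the time 7 hours and 20 minutes after 1:26.
Total minutes: 1 x 60 + 26 + 7 x 60 + 20 = 526.
526 mod 720 = 526 minutes = 8:46.
Now compute the angle at 8:46:
Hour hand: 8 x 30 + 46 x 0.5 = 263 degrees
Minute hand: 46 x 6 = 276 degrees
Difference: |263 - 276| = 13 degrees
The angle is 13 degrees

Final answer: 13 degrees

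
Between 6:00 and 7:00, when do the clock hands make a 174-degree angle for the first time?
At t minutes past 6:00, the hour hand is at 30 x 6 + 0.5t degrees and the minute hand is at 6t degrees.
The smaller angle between them is 174 degrees when |30H - 5.5t| = 174 or |30H - 5.5t| = 186.
With H = 6, solve 30 x 6 - 5.5t = +/- target for each target:
  t = (30 x 6 - 174) / 5.5 = 1.09
  t = (30 x 6 + 174) / 5.5 = 64.36 (outside (0, 60))
  t = (30 x 6 - 186) / 5.5 = -1.09 (outside (0, 60))
  t = (30 x 6 + 186) / 5.5 = 66.55 (outside (0, 60))
Valid solutions in (0, 60): {1.09} minutes.
The first occurrence is t = 1.09 minutes.
The hands form a 174-degree angle at 1.09 minutes past 6:00.

Final answer: 1.09 minutes past 6:00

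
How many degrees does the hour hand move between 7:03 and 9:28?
The hour hand moves 0.5 degrees per minute.
Time elapsed: 9:28 - 7:03 = 145 minutes
Angular displacement: 145 x 0.5 = 72.5 degrees

Final answer: 72.5 degrees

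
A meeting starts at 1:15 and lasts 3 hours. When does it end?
Starting time: 1:15
Adding 0 minutes to 15 minutes: 15 + 0 = 15 minutes
Adding 3 hours: 1 + 3 = 4
Final time: 4:15

Final answer: 4:15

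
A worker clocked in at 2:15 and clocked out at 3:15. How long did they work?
From 2:15 to 3:15:
(3 x 60 + 15) - (2 x 60 + 15) = 195 - 135 = 60 minutes
= 1 hour

Final answer: 1 hour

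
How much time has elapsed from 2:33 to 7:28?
From 2:33 to 7:28:
(7 x 60 + 28) - (2 x 60 + 33) = 448 - 153 = 295 minutes
= 4 hours and 55 minutes

Final answer: 4 hours and 55 minutes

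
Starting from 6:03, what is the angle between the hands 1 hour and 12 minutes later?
First find the time 1 hour and 12 minutes after 6:03.
Total minutes: 6 x 60 + 3 + 1 x 60 + 12 = 435.
435 mod 720 = 435 minutes = 7:15.
Now compute the angle at 7:15:
Hour hand: 7 x 30 + 15 x 0.5 = 217.5 degrees
Minute hand: 15 x 6 = 90 degrees
Difference: |217.5 - 90| = 127.5 degrees
The angle is 127.5 degrees

Final answer: 127.5 degrees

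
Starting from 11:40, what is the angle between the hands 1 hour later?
First find the time 1 hour after 11:40.
Total minutes: 11 x 60 + 40 + 1 x 60 + 0 = 760.
760 mod 720 = 40 minutes = 12:40.
Now compute the angle at 12:40:
Hour hand: 0 x 30 + 40 x 0.5 = 20 degrees
Minute hand: 40 x 6 = 240 degrees
Difference: |20 - 240| = 220 degrees
Smaller angle: 360 - 220 = 140 degrees

Final answer: 140 degrees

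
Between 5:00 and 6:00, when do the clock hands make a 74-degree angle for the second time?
At t minutes past 5:00, the hour hand is at 30 x 5 + 0.5t degrees and the minute hand is at 6t degrees.
The smaller angle between them is 74 degrees when |30H - 5.5t| = 74 or |30H - 5.5t| = 286.
With H = 5, solve 30 x 5 - 5.5t = +/- target for each target:
  t = (30 x 5 - 74) / 5.5 = 13.82
  t = (30 x 5 + 74) / 5.5 = 40.73
  t = (30 x 5 - 286) / 5.5 = -24.73 (outside (0, 60))
  t = (30 x 5 + 286) / 5.5 = 79.27 (outside (0, 60))
Valid solutions in (0, 60): {13.82, 40.73} minutes.
The second occurrence is t = 40.73 minutes.
The hands form a 74-degree angle at 40.73 minutes past 5:00.

Final answer: 40.73 minutes past 5:00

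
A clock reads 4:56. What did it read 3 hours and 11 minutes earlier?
Starting time: 4:56 = 296 total minutes past 12:00
Subtracting: 3 hours and 11 minutes = 191 minutes
296 - 191 = 105 minutes
= 1 hour and 45 minutes past 12:00 = 1:45

Final answer: 1:45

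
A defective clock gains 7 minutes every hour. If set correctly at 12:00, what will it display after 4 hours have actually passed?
For every 60 true minutes, the faulty clock advances 60 + 7 = 67 minutes.
True elapsed: 4 hours = 240 minutes.
Faulty clock advances: 240 x 67/60 = 268 minutes (drift: 28 minutes ahead).
Shown time: 12:00 + 268 minutes = 4:28.

Final answer: 4:28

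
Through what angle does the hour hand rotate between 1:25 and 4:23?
The hour hand moves 0.5 degrees per minute.
Time elapsed: 4:23 - 1:25 = 178 minutes
Angular displacement: 178 x 0.5 = 89 degrees

Final answer: 89 degrees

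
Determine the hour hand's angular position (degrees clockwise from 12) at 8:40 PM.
The hour hand moves 30 degrees per hour and 0.5 degrees per minute.
At 8:40: (8) x 30 + 40 x 0.5 = 240 + 20 = 260 degrees

Final answer: 260 degrees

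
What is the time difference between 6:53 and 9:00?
From 6:53 to 9:00:
(9 x 60 + 0) - (6 x 60 + 53) = 540 - 413 = 127 minutes
= 2 hours and 7 minutes

Final answer: 2 hours and 7 minutes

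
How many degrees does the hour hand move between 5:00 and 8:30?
The hour hand moves 0.5 degrees per minute.
Time elapsed: 8:30 - 5:00 = 210 minutes
Angular displacement: 210 x 0.5 = 105 degrees

Final answer: 105 degrees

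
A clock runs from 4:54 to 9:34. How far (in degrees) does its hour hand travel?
The hour hand moves 0.5 degrees per minute.
Time elapsed: 9:34 - 4:54 = 280 minutes
Angular displacement: 280 x 0.5 = 140 degrees

Final answer: 140 degrees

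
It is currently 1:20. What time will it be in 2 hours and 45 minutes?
Starting time: 1:20
Adding 45 minutes to 20 minutes: 20 + 45 = 65 minutes = 1 hour and 5 minutes
Adding 2 hours: 1 + 2 + 1 (carry) = 4
Final time: 4:05

Final answer: 4:05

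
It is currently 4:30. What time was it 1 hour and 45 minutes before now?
Starting time: 4:30 = 270 total minutes past 12:00
Subtracting: 1 hour and 45 minutes = 105 minutes
270 - 105 = 165 minutes
= 2 hours and 45 minutes past 12:00 = 2:45

Final answer: 2:45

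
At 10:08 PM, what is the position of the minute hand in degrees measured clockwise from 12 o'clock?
The minute hand moves 6 degrees per minute.
At 10:08: 8 x 6 = 48 degrees

Final answer: 48 degrees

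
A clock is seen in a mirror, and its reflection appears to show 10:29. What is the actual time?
Reflection across the vertical (12-6) axis maps a hand at angle A degrees to (360 - A) degrees, which sends a reading of T minutes past 12:00 to (720 - T) minutes past 12:00.
Mirror reads 10:29 = 629 minutes past 12:00.
Actual time: (720 - 629) mod 720 = 91 minutes = 1:31.

Final answer: 1:31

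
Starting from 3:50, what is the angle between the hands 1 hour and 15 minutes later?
First find the time 1 hour and 15 minutes after 3:50.
Total minutes: 3 x 60 + 50 + 1 x 60 + 15 = 305.
305 mod 720 = 305 minutes = 5:05.
Now compute the angle at 5:05:
Hour hand: 5 x 30 + 5 x 0.5 = 152.5 degrees
Minute hand: 5 x 6 = 30 degrees
Difference: |152.5 - 30| = 122.5 degrees
The angle is 122.5 degrees

Final answer: 122.5 degrees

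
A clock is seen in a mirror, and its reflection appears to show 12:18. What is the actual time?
Reflection across the vertical (12-6) axis maps a hand at angle A degrees to (360 - A) degrees, which sends a reading of T minutes past 12:00 to (720 - T) minutes past 12:00.
Mirror reads 12:18 = 18 minutes past 12:00.
Actual time: (720 - 18) mod 720 = 702 minutes = 11:42.

Final answer: 11:42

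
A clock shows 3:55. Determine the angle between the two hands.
Hour hand position: 3 x 30 + 55 x 0.5 = 117.5 degrees
Minute hand position: 55 x 6 = 330 degrees
Difference: |117.5 - 330| = 212.5 degrees
Since 212.5 > 180, the smaller angle is 360 - 212.5 = 147.5 degrees

Final answer: 147.5 degrees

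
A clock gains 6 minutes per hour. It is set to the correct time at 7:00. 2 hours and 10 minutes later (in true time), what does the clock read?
For every 60 true minutes, the faulty clock advances 60 + 6 = 66 minutes.
True elapsed: 2 hours and 10 minutes = 130 minutes.
Faulty clock advances: 130 x 66/60 = 143 minutes (drift: 13 minutes ahead).
Shown time: 7:00 + 143 minutes = 9:23.

Final answer: 9:23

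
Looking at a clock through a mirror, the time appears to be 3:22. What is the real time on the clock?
Reflection across the vertical (12-6) axis maps a hand at angle A degrees to (360 - A) degrees, which sends a reading of T minutes past 12:00 to (720 - T) minutes past 12:00.
Mirror reads 3:22 = 202 minutes past 12:00.
Actual time: (720 - 202) mod 720 = 518 minutes = 8:38.

Final answer: 8:38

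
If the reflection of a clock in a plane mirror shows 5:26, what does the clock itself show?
Reflection across the vertical (12-6) axis maps a hand at angle A degrees to (360 - A) degrees, which sends a reading of T minutes past 12:00 to (720 - T) minutes past 12:00.
Mirror reads 5:26 = 326 minutes past 12:00.
Actual time: (720 - 326) mod 720 = 394 minutes = 6:34.

Final answer: 6:34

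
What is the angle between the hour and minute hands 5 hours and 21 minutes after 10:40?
First find the time 5 hours and 21 minutes after 10:40.
Total minutes: 10 x 60 + 40 + 5 x 60 + 21 = 961.
961 mod 720 = 241 minutes = 4:01.
Now compute the angle at 4:01:
Hour hand: 4 x 30 + 1 x 0.5 = 120.5 degrees
Minute hand: 1 x 6 = 6 degrees
Difference: |120.5 - 6| = 114.5 degrees
The angle is 114.5 degrees

Final answer: 114.5 degrees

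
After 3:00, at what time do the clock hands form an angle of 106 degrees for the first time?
At t minutes past 3:00, the hour hand is at 30 x 3 + 0.5t degrees and the minute hand is at 6t degrees.
The smaller angle between them is 106 degrees when |30H - 5.5t| = 106 or |30H - 5.5t| = 254.
With H = 3, solve 30 x 3 - 5.5t = +/- target for each target:
  t = (30 x 3 - 106) / 5.5 = -2.91 (outside (0, 60))
  t = (30 x 3 + 106) / 5.5 = 35.64
  t = (30 x 3 - 254) / 5.5 = -29.82 (outside (0, 60))
  t = (30 x 3 + 254) / 5.5 = 62.55 (outside (0, 60))
Valid solutions in (0, 60): {35.64} minutes.
The first occurrence is t = 35.64 minutes.
The hands form a 106-degree angle at 35.64 minutes past 3:00.

Final answer: 35.64 minutes past 3:00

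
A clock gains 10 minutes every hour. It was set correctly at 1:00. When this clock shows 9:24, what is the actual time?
For every 60 true minutes, the faulty clock advances 70 minutes, so 1 faulty-clock minute corresponds to 60/70 true minutes.
From 1:00 to 9:24 on the faulty dial is 504 minutes.
True elapsed: 504 x 60/70 = 432 minutes = 7 hours and 12 minutes.
True time: 1:00 + 7 hours and 12 minutes = 8:12.

Final answer: 8:12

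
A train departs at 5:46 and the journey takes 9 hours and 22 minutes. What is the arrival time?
Starting time: 5:46
Adding 22 minutes to 46 minutes: 46 + 22 = 68 minutes = 1 hour and 8 minutes
Adding 9 hours: 5 + 9 + 1 (carry) = 15 - 12 = 3
Final time: 3:08

Final answer: 3:08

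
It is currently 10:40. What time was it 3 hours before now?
Starting time: 10:40 = 640 total minutes past 12:00
Subtracting: 3 hours = 180 minutes
640 - 180 = 460 minutes
= 7 hours and 40 minutes past 12:00 = 7:40

Final answer: 7:40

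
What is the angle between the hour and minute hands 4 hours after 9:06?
First find the time 4 hours after 9:06.
Total minutes: 9 x 60 + 6 + 4 x 60 + 0 = 786.
786 mod 720 = 66 minutes = 1:06.
Now compute the angle at 1:06:
Hour hand: 1 x 30 + 6 x 0.5 = 33 degrees
Minute hand: 6 x 6 = 36 degrees
Difference: |33 - 36| = 3 degrees
The angle is 3 degrees

Final answer: 3 degrees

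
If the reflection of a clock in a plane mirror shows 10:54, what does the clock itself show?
Reflection across the vertical (12-6) axis maps a hand at angle A degrees to (360 - A) degrees, which sends a reading of T minutes past 12:00 to (720 - T) minutes past 12:00.
Mirror reads 10:54 = 654 minutes past 12:00.
Actual time: (720 - 654) mod 720 = 66 minutes = 1:06.

Final answer: 1:06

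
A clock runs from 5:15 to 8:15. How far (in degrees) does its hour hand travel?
The hour hand moves 0.5 degrees per minute.
Time elapsed: 8:15 - 5:15 = 180 minutes
Angular displacement: 180 x 0.5 = 90 degrees

Final answer: 90 degrees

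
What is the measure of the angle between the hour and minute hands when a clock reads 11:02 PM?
Hour hand position: 11 x 30 + 2 x 0.5 = 331 degrees
Minute hand position: 2 x 6 = 12 degrees
Difference: |331 - 12| = 319 degrees
Since 319 > 180, the smaller angle is 360 - 319 = 41 degrees

Final answer: 41 degrees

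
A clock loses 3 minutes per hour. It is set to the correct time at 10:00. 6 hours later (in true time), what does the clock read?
For every 60 true minutes, the faulty clock advances 60 - 3 = 57 minutes.
True elapsed: 6 hours = 360 minutes.
Faulty clock advances: 360 x 57/60 = 342 minutes (drift: 18 minutes behind).
Shown time: 10:00 + 342 minutes = 3:42.

Final answer: 3:42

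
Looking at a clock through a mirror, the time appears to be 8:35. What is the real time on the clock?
Reflection across the vertical (12-6) axis maps a hand at angle A degrees to (360 - A) degrees, which sends a reading of T minutes past 12:00 to (720 - T) minutes past 12:00.
Mirror reads 8:35 = 515 minutes past 12:00.
Actual time: (720 - 515) mod 720 = 205 minutes = 3:25.

Final answer: 3:25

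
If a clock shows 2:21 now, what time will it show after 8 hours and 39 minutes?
Starting time: 2:21
Adding 39 minutes to 21 minutes: 21 + 39 = 60 minutes = 1 hour
Adding 8 hours: 2 + 8 + 1 (carry) = 11
Final time: 11:00

Final answer: 11:00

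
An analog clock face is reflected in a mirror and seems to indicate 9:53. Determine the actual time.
Reflection across the vertical (12-6) axis maps a hand at angle A degrees to (360 - A) degrees, which sends a reading of T minutes past 12:00 to (720 - T) minutes past 12:00.
Mirror reads 9:53 = 593 minutes past 12:00.
Actual time: (720 - 593) mod 720 = 127 minutes = 2:07.

Final answer: 2:07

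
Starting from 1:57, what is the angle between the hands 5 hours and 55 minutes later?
First find the time 5 hours and 55 minutes after 1:57.
Total minutes: 1 x 60 + 57 + 5 x 60 + 55 = 472.
472 mod 720 = 472 minutes = 7:52.
Now compute the angle at 7:52:
Hour hand: 7 x 30 + 52 x 0.5 = 236 degrees
Minute hand: 52 x 6 = 312 degrees
Difference: |236 - 312| = 76 degrees
The angle is 76 degrees

Final answer: 76 degrees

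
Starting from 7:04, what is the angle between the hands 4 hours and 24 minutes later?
First find the time 4 hours and 24 minutes after 7:04.
Total minutes: 7 x 60 + 4 + 4 x 60 + 24 = 688.
688 mod 720 = 688 minutes = 11:28.
Now compute the angle at 11:28:
Hour hand: 11 x 30 + 28 x 0.5 = 344 degrees
Minute hand: 28 x 6 = 168 degrees
Difference: |344 - 168| = 176 degrees
The angle is 176 degrees

Final answer: 176 degrees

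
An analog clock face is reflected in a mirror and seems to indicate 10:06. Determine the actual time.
Reflection across the vertical (12-6) axis maps a hand at angle A degrees to (360 - A) degrees, which sends a reading of T minutes past 12:00 to (720 - T) minutes past 12:00.
Mirror reads 10:06 = 606 minutes past 12:00.
Actual time: (720 - 606) mod 720 = 114 minutes = 1:54.

Final answer: 1:54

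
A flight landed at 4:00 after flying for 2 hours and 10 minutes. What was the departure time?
Starting time: 4:00 = 240 total minutes past 12:00
Subtracting: 2 hours and 10 minutes = 130 minutes
240 - 130 = 110 minutes
= 1 hour and 50 minutes past 12:00 = 1:50

Final answer: 1:50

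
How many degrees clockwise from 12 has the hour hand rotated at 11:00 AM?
The hour hand moves 30 degrees per hour and 0.5 degrees per minute.
At 11:00: (11) x 30 + 0 x 0.5 = 330 + 0 = 330 degrees

Final answer: 330 degrees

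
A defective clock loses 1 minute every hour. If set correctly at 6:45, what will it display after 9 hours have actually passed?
For every 60 true minutes, the faulty clock advances 60 - 1 = 59 minutes.
True elapsed: 9 hours = 540 minutes.
Faulty clock advances: 540 x 59/60 = 531 minutes (drift: 9 minutes behind).
Shown time: 6:45 + 531 minutes = 3:36.

Final answer: 3:36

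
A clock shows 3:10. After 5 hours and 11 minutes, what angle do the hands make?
First find the time 5 hours and 11 minutes after 3:10.
Total minutes: 3 x 60 + 10 + 5 x 60 + 11 = 501.
501 mod 720 = 501 minutes = 8:21.
Now compute the angle at 8:21:
Hour hand: 8 x 30 + 21 x 0.5 = 250.5 degrees
Minute hand: 21 x 6 = 126 degrees
Difference: |250.5 - 126| = 124.5 degrees
The angle is 124.5 degrees

Final answer: 124.5 degrees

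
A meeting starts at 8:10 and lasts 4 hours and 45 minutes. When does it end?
Starting time: 8:10
Adding 45 minutes to 10 minutes: 10 + 45 = 55 minutes
Adding 4 hours: 8 + 4 = 12
Final time: 12:55

Final answer: 12:55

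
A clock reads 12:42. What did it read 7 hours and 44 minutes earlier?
Starting time: 12:42 = 42 total minutes past 12:00
Subtracting: 7 hours and 44 minutes = 464 minutes
42 - 464 = -422 (negative, add 12 hours = 720) = 298 minutes
= 4 hours and 58 minutes past 12:00 = 4:58

Final answer: 4:58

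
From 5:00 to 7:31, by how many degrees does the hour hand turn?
The hour hand moves 0.5 degrees per minute.
Time elapsed: 7:31 - 5:00 = 151 minutes
Angular displacement: 151 x 0.5 = 75.5 degrees

Final answer: 75.5 degrees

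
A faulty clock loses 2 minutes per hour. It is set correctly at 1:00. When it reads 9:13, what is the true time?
For every 60 true minutes, the faulty clock advances 58 minutes, so 1 faulty-clock minute corresponds to 60/58 true minutes.
From 1:00 to 9:13 on the faulty dial is 493 minutes.
True elapsed: 493 x 60/58 = 510 minutes = 8 hours and 30 minutes.
True time: 1:00 + 8 hours and 30 minutes = 9:30.

Final answer: 9:30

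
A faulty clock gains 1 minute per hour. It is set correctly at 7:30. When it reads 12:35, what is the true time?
For every 60 true minutes, the faulty clock advances 61 minutes, so 1 faulty-clock minute corresponds to 60/61 true minutes.
From 7:30 to 12:35 on the faulty dial is 305 minutes.
True elapsed: 305 x 60/61 = 300 minutes = 5 hours.
True time: 7:30 + 5 hours = 12:30.

Final answer: 12:30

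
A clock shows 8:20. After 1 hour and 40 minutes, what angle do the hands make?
First find the time 1 hour and 40 minutes after 8:20.
Total minutes: 8 x 60 + 20 + 1 x 60 + 40 = 600.
600 mod 720 = 600 minutes = 10:00.
Now compute the angle at 10:00:
Hour hand: 10 x 30 + 0 x 0.5 = 300 degrees
Minute hand: 0 x 6 = 0 degrees
Difference: |300 - 0| = 300 degrees
Smaller angle: 360 - 300 = 60 degrees

Final answer: 60 degrees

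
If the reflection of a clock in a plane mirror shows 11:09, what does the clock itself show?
Reflection across the vertical (12-6) axis maps a hand at angle A degrees to (360 - A) degrees, which sends a reading of T minutes past 12:00 to (720 - T) minutes past 12:00.
Mirror reads 11:09 = 669 minutes past 12:00.
Actual time: (720 - 669) mod 720 = 51 minutes = 12:51.

Final answer: 12:51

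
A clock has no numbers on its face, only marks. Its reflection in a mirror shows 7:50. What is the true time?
Reflection across the vertical (12-6) axis maps a hand at angle A degrees to (360 - A) degrees, which sends a reading of T minutes past 12:00 to (720 - T) minutes past 12:00.
Mirror reads 7:50 = 470 minutes past 12:00.
Actual time: (720 - 470) mod 720 = 250 minutes = 4:10.

Final answer: 4:10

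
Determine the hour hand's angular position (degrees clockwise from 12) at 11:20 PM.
The hour hand moves 30 degrees per hour and 0.5 degrees per minute.
At 11:20: (11) x 30 + 20 x 0.5 = 330 + 10 = 340 degrees

Final answer: 340 degrees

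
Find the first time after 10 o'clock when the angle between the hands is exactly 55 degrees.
At t minutes past 10:00, the hour hand is at 30 x 10 + 0.5t degrees and the minute hand is at 6t degrees.
The smaller angle between them is 55 degrees when |30H - 5.5t| = 55 or |30H - 5.5t| = 305.
With H = 10, solve 30 x 10 - 5.5t = +/- target for each target:
  t = (30 x 10 - 55) / 5.5 = 44.55
  t = (30 x 10 + 55) / 5.5 = 64.55 (outside (0, 60))
  t = (30 x 10 - 305) / 5.5 = -0.91 (outside (0, 60))
  t = (30 x 10 + 305) / 5.5 = 110 (outside (0, 60))
Valid solutions in (0, 60): {44.55} minutes.
The first occurrence is t = 44.55 minutes.
The hands form a 55-degree angle at 44.55 minutes past 10:00.

Final answer: 44.55 minutes past 10:00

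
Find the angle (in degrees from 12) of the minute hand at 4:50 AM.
The minute hand moves 6 degrees per minute.
At 4:50: 50 x 6 = 300 degrees

Final answer: 300 degrees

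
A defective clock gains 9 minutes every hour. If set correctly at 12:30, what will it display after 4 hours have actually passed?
For every 60 true minutes, the faulty clock advances 60 + 9 = 69 minutes.
True elapsed: 4 hours = 240 minutes.
Faulty clock advances: 240 x 69/60 = 276 minutes (drift: 36 minutes ahead).
Shown time: 12:30 + 276 minutes = 5:06.

Final answer: 5:06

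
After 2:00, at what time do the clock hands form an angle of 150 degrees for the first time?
At t minutes past 2:00, the hour hand is at 30 x 2 + 0.5t degrees and the minute hand is at 6t degrees.
The smaller angle between them is 150 degrees when |30H - 5.5t| = 150 or |30H - 5.5t| = 210.
With H = 2, solve 30 x 2 - 5.5t = +/- target for each target:
  t = (30 x 2 - 150) / 5.5 = -16.36 (outside (0, 60))
  t = (30 x 2 + 150) / 5.5 = 38.18
  t = (30 x 2 - 210) / 5.5 = -27.27 (outside (0, 60))
  t = (30 x 2 + 210) / 5.5 = 49.09
Valid solutions in (0, 60): {38.18, 49.09} minutes.
The first occurrence is t = 38.18 minutes.
The hands form a 150-degree angle at 38.18 minutes past 2:00.

Final answer: 38.18 minutes past 2:00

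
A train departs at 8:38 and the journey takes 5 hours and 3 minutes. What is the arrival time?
Starting time: 8:38
Adding 3 minutes to 38 minutes: 38 + 3 = 41 minutes
Adding 5 hours: 8 + 5 = 13 - 12 = 1
Final time: 1:41

Final answer: 1:41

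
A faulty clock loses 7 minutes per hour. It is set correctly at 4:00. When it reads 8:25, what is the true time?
For every 60 true minutes, the faulty clock advances 53 minutes, so 1 faulty-clock minute corresponds to 60/53 true minutes.
From 4:00 to 8:25 on the faulty dial is 265 minutes.
True elapsed: 265 x 60/53 = 300 minutes = 5 hours.
True time: 4:00 + 5 hours = 9:00.

Final answer: 9:00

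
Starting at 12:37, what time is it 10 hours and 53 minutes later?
Starting time: 12:37
Adding 53 minutes to 37 minutes: 37 + 53 = 90 minutes = 1 hour and 30 minutes
Adding 10 hours: 12 + 10 + 1 (carry) = 23 - 12 = 11
Final time: 11:30

Final answer: 11:30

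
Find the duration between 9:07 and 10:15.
From 9:07 to 10:15:
(10 x 60 + 15) - (9 x 60 + 7) = 615 - 547 = 68 minutes
= 1 hour and 8 minutes

Final answer: 1 hour and 8 minutes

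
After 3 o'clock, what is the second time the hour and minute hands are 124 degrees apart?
At t minutes past 3:00, the hour hand is at 30 x 3 + 0.5t degrees and the minute hand is at 6t degrees.
The smaller angle between them is 124 degrees when |30H - 5.5t| = 124 or |30H - 5.5t| = 236.
With H = 3, solve 30 x 3 - 5.5t = +/- target for each target:
  t = (30 x 3 - 124) / 5.5 = -6.18 (outside (0, 60))
  t = (30 x 3 + 124) / 5.5 = 38.91
  t = (30 x 3 - 236) / 5.5 = -26.55 (outside (0, 60))
  t = (30 x 3 + 236) / 5.5 = 59.27
Valid solutions in (0, 60): {38.91, 59.27} minutes.
The second occurrence is t = 59.27 minutes.
The hands form a 124-degree angle at 59.27 minutes past 3:00.

Final answer: 59.27 minutes past 3:00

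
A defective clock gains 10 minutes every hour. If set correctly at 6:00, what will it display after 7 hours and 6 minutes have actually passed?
For every 60 true minutes, the faulty clock advances 60 + 10 = 70 minutes.
True elapsed: 7 hours and 6 minutes = 426 minutes.
Faulty clock advances: 426 x 70/60 = 497 minutes (drift: 71 minutes ahead).
Shown time: 6:00 + 497 minutes = 2:17.

Final answer: 2:17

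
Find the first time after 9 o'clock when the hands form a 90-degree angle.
At t minutes past 9:00, the hour hand is at 30 x 9 + 0.5t degrees and the minute hand is at 6t degrees.
The smaller angle between them is 90 degrees when |30H - 5.5t| = 90 or |30H - 5.5t| = 270.
With H = 9, solve 30 x 9 - 5.5t = +/- target for each target:
  t = (30 x 9 - 90) / 5.5 = 32.73
  t = (30 x 9 + 90) / 5.5 = 65.45 (outside (0, 60))
  t = (30 x 9 - 270) / 5.5 = 0 (outside (0, 60))
  t = (30 x 9 + 270) / 5.5 = 98.18 (outside (0, 60))
Valid solutions in (0, 60): {32.73} minutes.
First occurrence: t = 32.73 minutes.
The hands are at right angles at 32.73 minutes past 9:00.

Final answer: 32.73 minutes past 9:00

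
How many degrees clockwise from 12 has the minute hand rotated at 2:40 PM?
The minute hand moves 6 degrees per minute.
At 2:40: 40 x 6 = 240 degrees

Final answer: 240 degrees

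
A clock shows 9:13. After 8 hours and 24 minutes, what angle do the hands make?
First find the time 8 hours and 24 minutes after 9:13.
Total minutes: 9 x 60 + 13 + 8 x 60 + 24 = 1057.
1057 mod 720 = 337 minutes = 5:37.
Now compute the angle at 5:37:
Hour hand: 5 x 30 + 37 x 0.5 = 168.5 degrees
Minute hand: 37 x 6 = 222 degrees
Difference: |168.5 - 222| = 53.5 degrees
The angle is 53.5 degrees

Final answer: 53.5 degrees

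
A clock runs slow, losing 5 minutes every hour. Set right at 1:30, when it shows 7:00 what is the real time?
For every 60 true minutes, the faulty clock advances 55 minutes, so 1 faulty-clock minute corresponds to 60/55 true minutes.
From 1:30 to 7:00 on the faulty dial is 330 minutes.
True elapsed: 330 x 60/55 = 360 minutes = 6 hours.
True time: 1:30 + 6 hours = 7:30.

Final answer: 7:30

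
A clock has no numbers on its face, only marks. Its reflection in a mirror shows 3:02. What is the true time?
Reflection across the vertical (12-6) axis maps a hand at angle A degrees to (360 - A) degrees, which sends a reading of T minutes past 12:00 to (720 - T) minutes past 12:00.
Mirror reads 3:02 = 182 minutes past 12:00.
Actual time: (720 - 182) mod 720 = 538 minutes = 8:58.

Final answer: 8:58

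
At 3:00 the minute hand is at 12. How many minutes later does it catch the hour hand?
The minute hand gains 5.5 degrees per minute on the hour hand.
At 3:00, the hour hand is at 90 degrees and the minute hand is at 0 degrees.
The gap is 90 degrees. Time to close: 90/5.5 = 60 x 3/11 = 16.36 minutes.
The hands overlap at 16.36 minutes past 3:00.

Final answer: 16.36 minutes past 3:00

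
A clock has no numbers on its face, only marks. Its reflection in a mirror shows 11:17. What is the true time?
Reflection across the vertical (12-6) axis maps a hand at angle A degrees to (360 - A) degrees, which sends a reading of T minutes past 12:00 to (720 - T) minutes past 12:00.
Mirror reads 11:17 = 677 minutes past 12:00.
Actual time: (720 - 677) mod 720 = 43 minutes = 12:43.

Final answer: 12:43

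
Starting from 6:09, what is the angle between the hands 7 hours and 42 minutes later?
First find the time 7 hours and 42 minutes after 6:09.
Total minutes: 6 x 60 + 9 + 7 x 60 + 42 = 831.
831 mod 720 = 111 minutes = 1:51.
Now compute the angle at 1:51:
Hour hand: 1 x 30 + 51 x 0.5 = 55.5 degrees
Minute hand: 51 x 6 = 306 degrees
Difference: |55.5 - 306| = 250.5 degrees
Smaller angle: 360 - 250.5 = 109.5 degrees

Final answer: 109.5 degrees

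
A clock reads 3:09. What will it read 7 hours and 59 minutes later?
Starting time: 3:09
Adding 59 minutes to 9 minutes: 9 + 59 = 68 minutes = 1 hour and 8 minutes
Adding 7 hours: 3 + 7 + 1 (carry) = 11
Final time: 11:08

Final answer: 11:08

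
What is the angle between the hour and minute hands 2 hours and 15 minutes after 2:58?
First find the time 2 hours and 15 minutes after 2:58.
Total minutes: 2 x 60 + 58 + 2 x 60 + 15 = 313.
313 mod 720 = 313 minutes = 5:13.
Now compute the angle at 5:13:
Hour hand: 5 x 30 + 13 x 0.5 = 156.5 degrees
Minute hand: 13 x 6 = 78 degrees
Difference: |156.5 - 78| = 78.5 degrees
The angle is 78.5 degrees

Final answer: 78.5 degrees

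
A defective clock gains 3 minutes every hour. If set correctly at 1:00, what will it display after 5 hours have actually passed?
For every 60 true minutes, the faulty clock advances 60 + 3 = 63 minutes.
True elapsed: 5 hours = 300 minutes.
Faulty clock advances: 300 x 63/60 = 315 minutes (drift: 15 minutes ahead).
Shown time: 1:00 + 315 minutes = 6:15.

Final answer: 6:15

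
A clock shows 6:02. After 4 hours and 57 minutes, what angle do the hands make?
First find the time 4 hours and 57 minutes after 6:02.
Total minutes: 6 x 60 + 2 + 4 x 60 + 57 = 659.
659 mod 720 = 659 minutes = 10:59.
Now compute the angle at 10:59:
Hour hand: 10 x 30 + 59 x 0.5 = 329.5 degrees
Minute hand: 59 x 6 = 354 degrees
Difference: |329.5 - 354| = 24.5 degrees
The angle is 24.5 degrees

Final answer: 24.5 degrees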